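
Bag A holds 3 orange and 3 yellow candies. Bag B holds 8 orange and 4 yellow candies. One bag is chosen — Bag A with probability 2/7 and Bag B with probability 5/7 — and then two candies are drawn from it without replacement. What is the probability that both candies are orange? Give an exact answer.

416/1155

From Bag A: P(both orange) = (3/6)(2/5) = 1/5.
From Bag B: P(both orange) = (8/12)(7/11) = 14/33.
Total probability = (2/7)(1/5) + (5/7)(14/33) = 416/1155.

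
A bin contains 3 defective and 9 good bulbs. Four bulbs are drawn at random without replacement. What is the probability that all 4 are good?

14/55

P = 9/12 × 8/11 × 7/10 × 6/9 = 3024/11880 = 14/55.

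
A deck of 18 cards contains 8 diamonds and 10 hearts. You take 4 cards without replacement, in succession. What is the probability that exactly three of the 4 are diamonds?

28/153

One ordering (diamonds drawn first) has probability 8/18 × 7/17 × 6/16 × 10/15 = 3360/73440 = 7/153.
There are C(4,3) = 4 such orderings, each equally likely, so P = 4 × 7/153 = 28/153.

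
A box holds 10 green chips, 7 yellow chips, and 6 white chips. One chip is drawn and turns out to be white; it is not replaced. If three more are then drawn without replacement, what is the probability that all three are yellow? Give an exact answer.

1/44

With the first chip removed, 7 yellow remain out of 22.
P = 7/22 × 6/21 × 5/20 = 210/9240 = 1/44.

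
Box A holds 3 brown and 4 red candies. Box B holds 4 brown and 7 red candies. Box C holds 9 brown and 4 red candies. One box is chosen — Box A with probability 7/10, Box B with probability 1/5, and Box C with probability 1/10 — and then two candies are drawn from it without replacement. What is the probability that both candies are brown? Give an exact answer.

From Box A: P(both brown) = (3/7)(2/6) = 1/7.
From Box B: P(both brown) = (4/11)(3/10) = 6/55.
From Box C: P(both brown) = (9/13)(8/12) = 6/13.
Total probability = (7/10)(1/7) + (1/5)(6/55) + (1/10)(6/13) = 1201/7150.

1201/7150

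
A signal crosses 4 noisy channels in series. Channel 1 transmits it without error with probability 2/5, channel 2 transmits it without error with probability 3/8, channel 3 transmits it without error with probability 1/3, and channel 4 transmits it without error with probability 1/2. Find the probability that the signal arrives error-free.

Each stage is reached only if all earlier stages succeed, so
P = 2/5 × 3/8 × 1/3 × 1/2 = 6/240 = 1/40.

1/40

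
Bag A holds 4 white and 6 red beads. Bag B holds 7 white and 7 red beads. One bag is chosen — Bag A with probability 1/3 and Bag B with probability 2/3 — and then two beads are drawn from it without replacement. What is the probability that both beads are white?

116/585

From Bag A: P(both white) = (4/10)(3/9) = 2/15.
From Bag B: P(both white) = (7/14)(6/13) = 3/13.
Total probability = (1/3)(2/15) + (2/3)(3/13) = 116/585.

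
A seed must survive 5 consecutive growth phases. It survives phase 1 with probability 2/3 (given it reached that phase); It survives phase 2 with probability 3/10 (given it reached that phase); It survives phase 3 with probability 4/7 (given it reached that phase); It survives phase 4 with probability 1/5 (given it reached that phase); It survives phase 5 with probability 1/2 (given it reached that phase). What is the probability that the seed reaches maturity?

Each stage is reached only if all earlier stages succeed, so
P = 2/3 × 3/10 × 4/7 × 1/5 × 1/2 = 24/2100 = 2/175.

2/175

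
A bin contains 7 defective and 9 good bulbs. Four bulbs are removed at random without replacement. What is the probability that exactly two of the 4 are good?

One ordering (good drawn first) has probability 9/16 × 8/15 × 7/14 × 6/13 = 3024/43680 = 9/130.
There are C(4,2) = 6 such orderings, each equally likely, so P = 6 × 9/130 = 27/65.

27/65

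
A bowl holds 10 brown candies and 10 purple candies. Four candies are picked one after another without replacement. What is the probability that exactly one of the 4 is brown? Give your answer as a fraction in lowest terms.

80/323

One ordering (brown drawn first) has probability 10/20 × 10/19 × 9/18 × 8/17 = 7200/116280 = 20/323.
There are C(4,1) = 4 such orderings, each equally likely, so P = 4 × 20/323 = 80/323.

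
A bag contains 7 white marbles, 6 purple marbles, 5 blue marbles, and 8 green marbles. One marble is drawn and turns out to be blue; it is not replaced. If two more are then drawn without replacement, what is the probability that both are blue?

After the first draw, 4 of the remaining 25 marbles are blue.
P = 4/25 × 3/24 = 12/600 = 1/50.

1/50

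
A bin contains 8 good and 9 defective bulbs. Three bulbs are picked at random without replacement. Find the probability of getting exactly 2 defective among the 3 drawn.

36/85

One ordering (defective drawn first) has probability 9/17 × 8/16 × 8/15 = 576/4080 = 12/85.
There are C(3,2) = 3 such orderings, each equally likely, so P = 3 × 12/85 = 36/85.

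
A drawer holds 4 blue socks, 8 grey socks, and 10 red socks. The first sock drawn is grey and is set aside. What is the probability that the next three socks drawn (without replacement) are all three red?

After the first draw, 10 of the remaining 21 socks are red.
P = 10/21 × 9/20 × 8/19 = 720/7980 = 12/133.

12/133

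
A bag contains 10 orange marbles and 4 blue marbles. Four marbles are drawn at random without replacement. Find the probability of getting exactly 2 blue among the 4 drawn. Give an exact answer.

One ordering (blue drawn first) has probability 4/14 × 3/13 × 10/12 × 9/11 = 1080/24024 = 45/1001.
There are C(4,2) = 6 such orderings, each equally likely, so P = 6 × 45/1001 = 270/1001.

270/1001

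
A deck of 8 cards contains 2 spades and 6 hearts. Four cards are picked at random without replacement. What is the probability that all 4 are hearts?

P = 6/8 × 5/7 × 4/6 × 3/5 = 360/1680 = 3/14.

3/14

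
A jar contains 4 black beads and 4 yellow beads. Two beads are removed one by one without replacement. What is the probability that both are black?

3/14

P = 4/8 × 3/7 = 12/56 = 3/14.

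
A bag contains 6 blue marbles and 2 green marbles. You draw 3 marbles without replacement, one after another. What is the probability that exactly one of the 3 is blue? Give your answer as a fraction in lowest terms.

3/28

One ordering (blue drawn first) has probability 6/8 × 2/7 × 1/6 = 12/336 = 1/28.
There are C(3,1) = 3 such orderings, each equally likely, so P = 3 × 1/28 = 3/28.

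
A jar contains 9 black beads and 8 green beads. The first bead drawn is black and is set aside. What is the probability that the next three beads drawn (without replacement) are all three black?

After the first draw, 8 of the remaining 16 beads are black.
P = 8/16 × 7/15 × 6/14 = 336/3360 = 1/10.

1/10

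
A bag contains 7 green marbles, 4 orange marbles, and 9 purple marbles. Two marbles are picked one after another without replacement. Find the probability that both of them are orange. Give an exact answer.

P(all orange) = 4/20 × 3/19 = 12/380 = 3/95.

3/95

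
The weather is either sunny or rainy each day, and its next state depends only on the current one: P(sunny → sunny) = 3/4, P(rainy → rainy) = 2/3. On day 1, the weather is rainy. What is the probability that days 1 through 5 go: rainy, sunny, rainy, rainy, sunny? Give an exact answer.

1/54

Day 1 is given. For each transition, use the conditional probability from the current state:
P(sunny | rainy) = 1/3; P(rainy | sunny) = 1/4; P(rainy | rainy) = 2/3; P(sunny | rainy) = 1/3.
P = 1/3 × 1/4 × 2/3 × 1/3 = 2/108 = 1/54.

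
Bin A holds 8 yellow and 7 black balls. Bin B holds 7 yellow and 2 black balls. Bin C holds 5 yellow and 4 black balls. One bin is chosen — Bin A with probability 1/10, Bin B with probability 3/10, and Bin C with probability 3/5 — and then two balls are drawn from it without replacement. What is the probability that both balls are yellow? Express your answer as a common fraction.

221/600

From Bin A: P(both yellow) = (8/15)(7/14) = 4/15.
From Bin B: P(both yellow) = (7/9)(6/8) = 7/12.
From Bin C: P(both yellow) = (5/9)(4/8) = 5/18.
Total probability = (1/10)(4/15) + (3/10)(7/12) + (3/5)(5/18) = 221/600.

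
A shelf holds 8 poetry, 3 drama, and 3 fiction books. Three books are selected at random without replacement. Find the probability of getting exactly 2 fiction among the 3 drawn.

33/364

One ordering (fiction drawn first) has probability 3/14 × 2/13 × 11/12 = 66/2184 = 11/364.
There are C(3,2) = 3 such orderings, each equally likely, so P = 3 × 11/364 = 33/364.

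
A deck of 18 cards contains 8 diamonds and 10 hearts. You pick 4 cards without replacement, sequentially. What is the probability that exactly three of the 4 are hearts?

One ordering (hearts drawn first) has probability 10/18 × 9/17 × 8/16 × 8/15 = 5760/73440 = 4/51.
There are C(4,3) = 4 such orderings, each equally likely, so P = 4 × 4/51 = 16/51.

16/51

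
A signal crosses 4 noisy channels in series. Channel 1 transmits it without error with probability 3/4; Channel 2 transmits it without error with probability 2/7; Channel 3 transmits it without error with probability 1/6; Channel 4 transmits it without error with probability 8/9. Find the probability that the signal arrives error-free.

Each stage is reached only if all earlier stages succeed, so
P = 3/4 × 2/7 × 1/6 × 8/9 = 48/1512 = 2/63.

2/63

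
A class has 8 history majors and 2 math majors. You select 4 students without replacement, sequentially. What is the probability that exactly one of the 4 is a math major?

8/15

One ordering (a math major drawn first) has probability 2/10 × 8/9 × 7/8 × 6/7 = 672/5040 = 2/15.
There are C(4,1) = 4 such orderings, each equally likely, so P = 4 × 2/15 = 8/15.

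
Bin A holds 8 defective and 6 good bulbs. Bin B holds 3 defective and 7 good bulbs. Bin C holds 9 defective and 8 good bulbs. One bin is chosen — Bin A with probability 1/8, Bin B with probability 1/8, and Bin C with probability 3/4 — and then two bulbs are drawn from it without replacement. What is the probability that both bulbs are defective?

3253/13260

From Bin A: P(both defective) = (8/14)(7/13) = 4/13.
From Bin B: P(both defective) = (3/10)(2/9) = 1/15.
From Bin C: P(both defective) = (9/17)(8/16) = 9/34.
Total probability = (1/8)(4/13) + (1/8)(1/15) + (3/4)(9/34) = 3253/13260.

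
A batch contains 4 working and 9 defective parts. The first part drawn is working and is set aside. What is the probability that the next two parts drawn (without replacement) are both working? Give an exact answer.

After the first draw, 3 of the remaining 12 parts are working.
P = 3/12 × 2/11 = 6/132 = 1/22.

1/22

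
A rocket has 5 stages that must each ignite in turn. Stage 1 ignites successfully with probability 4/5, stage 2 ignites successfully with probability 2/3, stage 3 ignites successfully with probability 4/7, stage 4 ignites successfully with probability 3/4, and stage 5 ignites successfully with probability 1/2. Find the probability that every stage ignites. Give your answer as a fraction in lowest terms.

Each stage is reached only if all earlier stages succeed, so
P = 4/5 × 2/3 × 4/7 × 3/4 × 1/2 = 96/840 = 4/35.

4/35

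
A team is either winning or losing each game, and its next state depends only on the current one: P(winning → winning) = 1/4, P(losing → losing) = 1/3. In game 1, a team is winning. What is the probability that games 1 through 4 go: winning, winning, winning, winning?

Game 1 is given. For each transition, use the conditional probability from the current state:
P(winning | winning) = 1/4; P(winning | winning) = 1/4; P(winning | winning) = 1/4.
P = 1/4 × 1/4 × 1/4 = 1/64.

1/64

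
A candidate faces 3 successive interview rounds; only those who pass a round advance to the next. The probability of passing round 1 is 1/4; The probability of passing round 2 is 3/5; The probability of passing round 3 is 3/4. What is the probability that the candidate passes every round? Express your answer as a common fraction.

Multiplying along the chain,
P = 1/4 × 3/5 × 3/4 = 9/80.

9/80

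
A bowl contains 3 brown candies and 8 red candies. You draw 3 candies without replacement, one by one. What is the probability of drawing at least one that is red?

P(no red) = 3/11 × 2/10 × 1/9 = 6/990 = 1/165.
P(at least one) = 1 − 1/165 = 164/165.

164/165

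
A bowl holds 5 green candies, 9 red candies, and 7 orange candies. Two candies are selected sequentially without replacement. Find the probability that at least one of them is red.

P(no red) = 12/21 × 11/20 = 132/420 = 11/35.
P(at least one) = 1 − 11/35 = 24/35.

24/35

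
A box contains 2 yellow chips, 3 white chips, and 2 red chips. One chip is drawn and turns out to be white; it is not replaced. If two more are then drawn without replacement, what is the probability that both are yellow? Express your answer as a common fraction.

1/15

With the first chip removed, 2 yellow remain out of 6.
P = 2/6 × 1/5 = 2/30 = 1/15.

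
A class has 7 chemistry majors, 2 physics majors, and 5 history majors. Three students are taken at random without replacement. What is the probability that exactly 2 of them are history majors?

45/182

One ordering (history majors drawn first) has probability 5/14 × 4/13 × 9/12 = 180/2184 = 15/182.
There are C(3,2) = 3 such orderings, each equally likely, so P = 3 × 15/182 = 45/182.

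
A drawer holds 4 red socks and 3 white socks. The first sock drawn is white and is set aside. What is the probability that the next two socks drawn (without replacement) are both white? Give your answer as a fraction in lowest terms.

After the first draw, 2 of the remaining 6 socks are white.
P = 2/6 × 1/5 = 2/30 = 1/15.

1/15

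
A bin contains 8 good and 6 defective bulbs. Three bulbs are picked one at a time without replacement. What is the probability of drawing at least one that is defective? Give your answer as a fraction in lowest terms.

11/13

P(no defective) = 8/14 × 7/13 × 6/12 = 336/2184 = 2/13.
P(at least one) = 1 − 2/13 = 11/13.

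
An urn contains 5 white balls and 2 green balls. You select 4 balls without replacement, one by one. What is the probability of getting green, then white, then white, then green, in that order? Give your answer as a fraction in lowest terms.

Each draw changes the counts, so multiply the conditional probabilities along the sequence:
P = 2/7 × 5/6 × 4/5 × 1/4 = 40/840 = 1/21.

1/21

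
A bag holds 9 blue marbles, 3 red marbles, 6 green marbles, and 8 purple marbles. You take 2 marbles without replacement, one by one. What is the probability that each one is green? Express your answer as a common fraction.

P(every draw is green) = 6/26 × 5/25 = 30/650 = 3/65.

3/65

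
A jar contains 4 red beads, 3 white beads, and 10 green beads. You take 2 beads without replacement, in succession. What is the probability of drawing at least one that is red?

P(no red) = 13/17 × 12/16 = 156/272 = 39/68.
P(at least one) = 1 − 39/68 = 29/68.

29/68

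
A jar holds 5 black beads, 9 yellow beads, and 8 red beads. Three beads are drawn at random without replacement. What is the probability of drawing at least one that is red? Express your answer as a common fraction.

P(no red) = 14/22 × 13/21 × 12/20 = 2184/9240 = 13/55.
P(at least one) = 1 − 13/55 = 42/55.

42/55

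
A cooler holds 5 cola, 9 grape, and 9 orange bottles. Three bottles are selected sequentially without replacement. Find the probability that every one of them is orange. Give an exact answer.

P(every draw is orange) = 9/23 × 8/22 × 7/21 = 504/10626 = 12/253.

12/253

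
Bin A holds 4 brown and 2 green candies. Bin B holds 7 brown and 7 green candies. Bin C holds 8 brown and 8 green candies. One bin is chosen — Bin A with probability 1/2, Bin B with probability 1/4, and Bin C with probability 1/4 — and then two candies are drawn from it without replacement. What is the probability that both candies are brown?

From Bin A: P(both brown) = (4/6)(3/5) = 2/5.
From Bin B: P(both brown) = (7/14)(6/13) = 3/13.
From Bin C: P(both brown) = (8/16)(7/15) = 7/30.
Total probability = (1/2)(2/5) + (1/4)(3/13) + (1/4)(7/30) = 493/1560.

493/1560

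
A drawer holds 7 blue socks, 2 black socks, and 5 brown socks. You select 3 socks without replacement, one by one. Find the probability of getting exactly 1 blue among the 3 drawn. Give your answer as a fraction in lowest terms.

One ordering (blue drawn first) has probability 7/14 × 7/13 × 6/12 = 294/2184 = 7/52.
There are C(3,1) = 3 such orderings, each equally likely, so P = 3 × 7/52 = 21/52.

21/52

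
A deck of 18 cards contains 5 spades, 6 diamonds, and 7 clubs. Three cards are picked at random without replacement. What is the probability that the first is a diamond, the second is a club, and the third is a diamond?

Each draw changes the counts, so multiply the conditional probabilities along the sequence:
P = 6/18 × 7/17 × 5/16 = 210/4896 = 35/816.

35/816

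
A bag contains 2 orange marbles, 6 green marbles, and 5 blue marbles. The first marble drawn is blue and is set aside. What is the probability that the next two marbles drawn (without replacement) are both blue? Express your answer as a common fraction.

1/11

After the first draw, 4 of the remaining 12 marbles are blue.
P = 4/12 × 3/11 = 12/132 = 1/11.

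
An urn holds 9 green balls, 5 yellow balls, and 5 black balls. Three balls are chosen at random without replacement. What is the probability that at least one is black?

P(no black) = 14/19 × 13/18 × 12/17 = 2184/5814 = 364/969.
P(at least one) = 1 − 364/969 = 605/969.

605/969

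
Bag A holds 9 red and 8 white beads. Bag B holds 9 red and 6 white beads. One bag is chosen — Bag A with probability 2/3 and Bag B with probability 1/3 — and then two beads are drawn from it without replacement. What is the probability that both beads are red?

From Bag A: P(both red) = (9/17)(8/16) = 9/34.
From Bag B: P(both red) = (9/15)(8/14) = 12/35.
Total probability = (2/3)(9/34) + (1/3)(12/35) = 173/595.

173/595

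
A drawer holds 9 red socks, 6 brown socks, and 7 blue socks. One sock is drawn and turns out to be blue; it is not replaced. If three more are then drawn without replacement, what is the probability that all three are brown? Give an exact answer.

2/133

With the first sock removed, 6 brown remain out of 21.
P = 6/21 × 5/20 × 4/19 = 120/7980 = 2/133.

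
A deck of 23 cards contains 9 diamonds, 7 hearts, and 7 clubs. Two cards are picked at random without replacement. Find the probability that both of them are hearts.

P(every draw is a heart) = 7/23 × 6/22 = 42/506 = 21/253.

21/253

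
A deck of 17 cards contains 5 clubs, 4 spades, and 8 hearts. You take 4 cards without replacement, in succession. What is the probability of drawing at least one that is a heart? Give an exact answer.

161/170

P(no hearts) = 9/17 × 8/16 × 7/15 × 6/14 = 3024/57120 = 9/170.
P(at least one) = 1 − 9/170 = 161/170.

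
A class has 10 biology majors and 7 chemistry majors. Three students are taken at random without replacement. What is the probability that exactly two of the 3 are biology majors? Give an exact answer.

One ordering (biology majors drawn first) has probability 10/17 × 9/16 × 7/15 = 630/4080 = 21/136.
There are C(3,2) = 3 such orderings, each equally likely, so P = 3 × 21/136 = 63/136.

63/136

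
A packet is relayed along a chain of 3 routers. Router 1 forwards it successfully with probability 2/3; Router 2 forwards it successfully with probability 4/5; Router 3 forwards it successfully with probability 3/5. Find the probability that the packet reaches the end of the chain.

The events are sequential, so multiply the conditional probabilities:
P = 2/3 × 4/5 × 3/5 = 24/75 = 8/25.

8/25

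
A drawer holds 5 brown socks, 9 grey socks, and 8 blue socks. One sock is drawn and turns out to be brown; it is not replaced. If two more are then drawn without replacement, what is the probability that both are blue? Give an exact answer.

2/15

After the first draw, 8 of the remaining 21 socks are blue.
P = 8/21 × 7/20 = 56/420 = 2/15.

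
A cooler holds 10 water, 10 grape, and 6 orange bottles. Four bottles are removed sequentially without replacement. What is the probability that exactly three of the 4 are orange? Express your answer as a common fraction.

One ordering (orange drawn first) has probability 6/26 × 5/25 × 4/24 × 20/23 = 2400/358800 = 2/299.
There are C(4,3) = 4 such orderings, each equally likely, so P = 4 × 2/299 = 8/299.

8/299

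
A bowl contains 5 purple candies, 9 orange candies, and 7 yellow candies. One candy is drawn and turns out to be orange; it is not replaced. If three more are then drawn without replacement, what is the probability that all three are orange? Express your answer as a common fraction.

14/285

After the first draw, 8 of the remaining 20 candies are orange.
P = 8/20 × 7/19 × 6/18 = 336/6840 = 14/285.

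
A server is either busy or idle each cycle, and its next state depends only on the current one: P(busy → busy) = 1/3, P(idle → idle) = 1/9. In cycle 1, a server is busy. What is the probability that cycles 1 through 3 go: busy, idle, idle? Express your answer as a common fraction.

2/27

Cycle 1 is given. For each transition, use the conditional probability from the current state:
P(idle | busy) = 2/3; P(idle | idle) = 1/9.
P = 2/3 × 1/9 = 2/27.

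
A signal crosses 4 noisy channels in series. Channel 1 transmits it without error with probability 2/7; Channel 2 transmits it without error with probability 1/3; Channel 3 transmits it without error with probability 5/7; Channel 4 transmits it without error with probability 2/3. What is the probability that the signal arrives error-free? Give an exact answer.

The events are sequential, so multiply the conditional probabilities:
P = 2/7 × 1/3 × 5/7 × 2/3 = 20/441.

20/441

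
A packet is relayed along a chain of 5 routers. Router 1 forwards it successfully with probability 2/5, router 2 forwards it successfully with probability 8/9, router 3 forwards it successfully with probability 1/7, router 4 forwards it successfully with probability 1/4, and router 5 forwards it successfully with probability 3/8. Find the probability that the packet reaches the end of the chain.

1/210

Each stage is reached only if all earlier stages succeed, so
P = 2/5 × 8/9 × 1/7 × 1/4 × 3/8 = 48/10080 = 1/210.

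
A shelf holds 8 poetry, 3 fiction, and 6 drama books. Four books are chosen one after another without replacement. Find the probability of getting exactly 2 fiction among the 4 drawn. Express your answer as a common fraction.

39/340

One ordering (fiction drawn first) has probability 3/17 × 2/16 × 14/15 × 13/14 = 1092/57120 = 13/680.
There are C(4,2) = 6 such orderings, each equally likely, so P = 6 × 13/680 = 39/340.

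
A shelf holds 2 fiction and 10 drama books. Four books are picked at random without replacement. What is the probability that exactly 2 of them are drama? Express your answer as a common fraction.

1/11

One ordering (drama drawn first) has probability 10/12 × 9/11 × 2/10 × 1/9 = 180/11880 = 1/66.
There are C(4,2) = 6 such orderings, each equally likely, so P = 6 × 1/66 = 1/11.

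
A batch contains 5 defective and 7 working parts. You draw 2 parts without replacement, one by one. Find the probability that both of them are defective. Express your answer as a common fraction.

P(every draw is defective) = 5/12 × 4/11 = 20/132 = 5/33.

5/33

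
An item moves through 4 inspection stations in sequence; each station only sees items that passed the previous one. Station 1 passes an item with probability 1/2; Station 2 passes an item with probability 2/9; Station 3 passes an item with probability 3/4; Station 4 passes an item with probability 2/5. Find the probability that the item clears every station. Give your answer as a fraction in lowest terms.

The events are sequential, so multiply the conditional probabilities:
P = 1/2 × 2/9 × 3/4 × 2/5 = 12/360 = 1/30.

1/30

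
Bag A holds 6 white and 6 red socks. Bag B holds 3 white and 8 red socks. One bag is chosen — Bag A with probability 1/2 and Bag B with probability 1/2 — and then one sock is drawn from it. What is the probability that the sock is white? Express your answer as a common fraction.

17/44

From Bag A: P(white) = 6/12.
From Bag B: P(white) = 3/11.
Total probability = (1/2)(6/12) + (1/2)(3/11) = 17/44.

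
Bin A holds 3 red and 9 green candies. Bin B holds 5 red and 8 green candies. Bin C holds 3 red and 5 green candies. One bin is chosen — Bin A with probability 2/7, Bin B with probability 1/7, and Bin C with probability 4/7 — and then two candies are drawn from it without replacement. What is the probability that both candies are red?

From Bin A: P(both red) = (3/12)(2/11) = 1/22.
From Bin B: P(both red) = (5/13)(4/12) = 5/39.
From Bin C: P(both red) = (3/8)(2/7) = 3/28.
Total probability = (2/7)(1/22) + (1/7)(5/39) + (4/7)(3/28) = 1945/21021.

1945/21021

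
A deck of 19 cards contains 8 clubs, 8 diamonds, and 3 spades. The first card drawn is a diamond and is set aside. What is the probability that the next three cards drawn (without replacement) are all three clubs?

With the first card removed, 8 clubs remain out of 18.
P = 8/18 × 7/17 × 6/16 = 336/4896 = 7/102.

7/102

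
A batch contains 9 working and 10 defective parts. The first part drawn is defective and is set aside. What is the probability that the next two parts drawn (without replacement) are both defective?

With the first part removed, 9 defective remain out of 18.
P = 9/18 × 8/17 = 72/306 = 4/17.

4/17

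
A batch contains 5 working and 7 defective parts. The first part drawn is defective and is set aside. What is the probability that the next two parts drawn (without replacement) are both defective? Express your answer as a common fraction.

After the first draw, 6 of the remaining 11 parts are defective.
P = 6/11 × 5/10 = 30/110 = 3/11.

3/11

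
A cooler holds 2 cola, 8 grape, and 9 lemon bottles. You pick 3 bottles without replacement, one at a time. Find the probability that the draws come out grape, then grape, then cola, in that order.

56/2907

Chain rule:
P = 8/19 × 7/18 × 2/17 = 112/5814 = 56/2907.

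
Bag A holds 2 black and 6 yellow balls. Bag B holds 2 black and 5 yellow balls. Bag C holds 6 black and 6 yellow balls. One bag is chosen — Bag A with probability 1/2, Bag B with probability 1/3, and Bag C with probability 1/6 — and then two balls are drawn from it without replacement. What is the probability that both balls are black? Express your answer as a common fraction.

397/5544

From Bag A: P(both black) = (2/8)(1/7) = 1/28.
From Bag B: P(both black) = (2/7)(1/6) = 1/21.
From Bag C: P(both black) = (6/12)(5/11) = 5/22.
Total probability = (1/2)(1/28) + (1/3)(1/21) + (1/6)(5/22) = 397/5544.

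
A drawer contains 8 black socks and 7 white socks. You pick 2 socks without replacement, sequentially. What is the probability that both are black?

4/15

P(all black) = 8/15 × 7/14 = 56/210 = 4/15.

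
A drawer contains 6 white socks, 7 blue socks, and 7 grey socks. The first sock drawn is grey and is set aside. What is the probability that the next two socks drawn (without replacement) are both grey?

With the first sock removed, 6 grey remain out of 19.
P = 6/19 × 5/18 = 30/342 = 5/57.

5/57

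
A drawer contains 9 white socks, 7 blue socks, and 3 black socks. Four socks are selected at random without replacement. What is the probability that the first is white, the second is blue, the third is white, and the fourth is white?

49/1292

Each draw changes the counts, so multiply the conditional probabilities along the sequence:
P = 9/19 × 7/18 × 8/17 × 7/16 = 3528/93024 = 49/1292.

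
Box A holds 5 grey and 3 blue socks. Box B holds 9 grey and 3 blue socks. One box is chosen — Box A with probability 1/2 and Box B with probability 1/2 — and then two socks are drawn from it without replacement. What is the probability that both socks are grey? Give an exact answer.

139/308

From Box A: P(both grey) = (5/8)(4/7) = 5/14.
From Box B: P(both grey) = (9/12)(8/11) = 6/11.
Total probability = (1/2)(5/14) + (1/2)(6/11) = 139/308.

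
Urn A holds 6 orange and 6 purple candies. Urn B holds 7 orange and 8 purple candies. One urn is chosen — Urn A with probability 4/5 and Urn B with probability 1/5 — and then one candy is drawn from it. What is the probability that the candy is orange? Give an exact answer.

From Urn A: P(orange) = 6/12.
From Urn B: P(orange) = 7/15.
Total probability = (4/5)(6/12) + (1/5)(7/15) = 37/75.

37/75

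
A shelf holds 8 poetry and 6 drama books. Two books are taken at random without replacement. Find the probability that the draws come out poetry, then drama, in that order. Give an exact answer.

24/91

Multiply the probability of each draw given the previous ones:
P = 8/14 × 6/13 = 48/182 = 24/91.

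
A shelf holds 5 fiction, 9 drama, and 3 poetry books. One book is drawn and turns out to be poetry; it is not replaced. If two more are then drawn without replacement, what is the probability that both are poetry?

After the first draw, 2 of the remaining 16 books are poetry.
P = 2/16 × 1/15 = 2/240 = 1/120.

1/120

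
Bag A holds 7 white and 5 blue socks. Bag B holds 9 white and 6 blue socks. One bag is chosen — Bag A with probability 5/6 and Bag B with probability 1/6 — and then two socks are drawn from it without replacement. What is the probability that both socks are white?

From Bag A: P(both white) = (7/12)(6/11) = 7/22.
From Bag B: P(both white) = (9/15)(8/14) = 12/35.
Total probability = (5/6)(7/22) + (1/6)(12/35) = 1489/4620.

1489/4620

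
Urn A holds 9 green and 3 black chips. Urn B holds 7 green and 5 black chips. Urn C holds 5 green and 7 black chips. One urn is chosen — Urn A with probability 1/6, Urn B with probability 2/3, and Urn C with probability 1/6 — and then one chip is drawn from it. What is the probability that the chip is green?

From Urn A: P(green) = 9/12.
From Urn B: P(green) = 7/12.
From Urn C: P(green) = 5/12.
Total probability = (1/6)(9/12) + (2/3)(7/12) + (1/6)(5/12) = 7/12.

7/12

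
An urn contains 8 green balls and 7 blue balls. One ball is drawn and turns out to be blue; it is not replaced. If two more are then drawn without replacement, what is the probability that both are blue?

15/91

With the first ball removed, 6 blue remain out of 14.
P = 6/14 × 5/13 = 30/182 = 15/91.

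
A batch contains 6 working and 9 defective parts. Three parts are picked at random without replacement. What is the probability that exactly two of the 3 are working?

27/91

One ordering (working drawn first) has probability 6/15 × 5/14 × 9/13 = 270/2730 = 9/91.
There are C(3,2) = 3 such orderings, each equally likely, so P = 3 × 9/91 = 27/91.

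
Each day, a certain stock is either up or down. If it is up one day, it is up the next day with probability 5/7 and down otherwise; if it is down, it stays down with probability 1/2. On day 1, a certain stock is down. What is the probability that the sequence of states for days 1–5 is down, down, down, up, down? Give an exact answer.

Day 1 is given. For each transition, use the conditional probability from the current state:
P(down | down) = 1/2; P(down | down) = 1/2; P(up | down) = 1/2; P(down | up) = 2/7.
P = 1/2 × 1/2 × 1/2 × 2/7 = 2/56 = 1/28.

1/28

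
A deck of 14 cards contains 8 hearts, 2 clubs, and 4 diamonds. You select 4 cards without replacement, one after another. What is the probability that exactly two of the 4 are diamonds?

One ordering (diamonds drawn first) has probability 4/14 × 3/13 × 10/12 × 9/11 = 1080/24024 = 45/1001.
There are C(4,2) = 6 such orderings, each equally likely, so P = 6 × 45/1001 = 270/1001.

270/1001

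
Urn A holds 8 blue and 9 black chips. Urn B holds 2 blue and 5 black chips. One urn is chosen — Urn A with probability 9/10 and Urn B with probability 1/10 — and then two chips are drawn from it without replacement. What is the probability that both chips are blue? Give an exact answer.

From Urn A: P(both blue) = (8/17)(7/16) = 7/34.
From Urn B: P(both blue) = (2/7)(1/6) = 1/21.
Total probability = (9/10)(7/34) + (1/10)(1/21) = 1357/7140.

1357/7140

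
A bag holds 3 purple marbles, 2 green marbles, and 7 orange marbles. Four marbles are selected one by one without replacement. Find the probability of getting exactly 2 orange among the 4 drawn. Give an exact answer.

14/33

One ordering (orange drawn first) has probability 7/12 × 6/11 × 5/10 × 4/9 = 840/11880 = 7/99.
There are C(4,2) = 6 such orderings, each equally likely, so P = 6 × 7/99 = 14/33.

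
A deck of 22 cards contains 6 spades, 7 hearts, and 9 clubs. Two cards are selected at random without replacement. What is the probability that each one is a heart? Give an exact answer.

P(every draw is a heart) = 7/22 × 6/21 = 42/462 = 1/11.

1/11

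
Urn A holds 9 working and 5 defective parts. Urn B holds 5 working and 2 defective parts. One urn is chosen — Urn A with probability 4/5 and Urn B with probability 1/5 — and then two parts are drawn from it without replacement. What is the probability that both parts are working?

From Urn A: P(both working) = (9/14)(8/13) = 36/91.
From Urn B: P(both working) = (5/7)(4/6) = 10/21.
Total probability = (4/5)(36/91) + (1/5)(10/21) = 562/1365.

562/1365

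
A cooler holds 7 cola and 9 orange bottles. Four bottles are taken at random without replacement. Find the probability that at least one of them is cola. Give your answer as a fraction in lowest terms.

121/130

P(no cola) = 9/16 × 8/15 × 7/14 × 6/13 = 3024/43680 = 9/130.
P(at least one) = 1 − 9/130 = 121/130.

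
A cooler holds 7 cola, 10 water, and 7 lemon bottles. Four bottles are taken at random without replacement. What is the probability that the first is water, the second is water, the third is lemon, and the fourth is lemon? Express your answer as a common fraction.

Chain rule:
P = 10/24 × 9/23 × 7/22 × 6/21 = 3780/255024 = 15/1012.

15/1012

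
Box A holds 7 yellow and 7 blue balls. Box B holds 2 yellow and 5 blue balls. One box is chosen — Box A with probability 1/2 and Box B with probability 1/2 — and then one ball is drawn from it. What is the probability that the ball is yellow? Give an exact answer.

11/28

From Box A: P(yellow) = 7/14.
From Box B: P(yellow) = 2/7.
Total probability = (1/2)(7/14) + (1/2)(2/7) = 11/28.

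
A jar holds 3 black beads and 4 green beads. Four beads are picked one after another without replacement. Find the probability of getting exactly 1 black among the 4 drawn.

One ordering (black drawn first) has probability 3/7 × 4/6 × 3/5 × 2/4 = 72/840 = 3/35.
There are C(4,1) = 4 such orderings, each equally likely, so P = 4 × 3/35 = 12/35.

12/35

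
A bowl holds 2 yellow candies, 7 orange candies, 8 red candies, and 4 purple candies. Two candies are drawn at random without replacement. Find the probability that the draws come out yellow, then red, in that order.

4/105

Chain rule:
P = 2/21 × 8/20 = 16/420 = 4/105.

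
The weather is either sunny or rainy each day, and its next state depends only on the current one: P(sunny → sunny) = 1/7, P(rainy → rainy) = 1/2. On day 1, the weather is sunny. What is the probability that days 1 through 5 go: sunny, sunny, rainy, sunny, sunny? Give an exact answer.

3/343

Day 1 is given. For each transition, use the conditional probability from the current state:
P(sunny | sunny) = 1/7; P(rainy | sunny) = 6/7; P(sunny | rainy) = 1/2; P(sunny | sunny) = 1/7.
P = 1/7 × 6/7 × 1/2 × 1/7 = 6/686 = 3/343.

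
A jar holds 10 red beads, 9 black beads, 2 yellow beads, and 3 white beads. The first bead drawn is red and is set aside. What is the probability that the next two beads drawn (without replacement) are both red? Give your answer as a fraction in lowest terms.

36/253

After the first draw, 9 of the remaining 23 beads are red.
P = 9/23 × 8/22 = 72/506 = 36/253.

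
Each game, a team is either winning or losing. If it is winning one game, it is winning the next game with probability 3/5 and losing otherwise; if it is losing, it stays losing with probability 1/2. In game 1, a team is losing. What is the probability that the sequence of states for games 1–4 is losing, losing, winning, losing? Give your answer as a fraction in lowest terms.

Game 1 is given. For each transition, use the conditional probability from the current state:
P(losing | losing) = 1/2; P(winning | losing) = 1/2; P(losing | winning) = 2/5.
P = 1/2 × 1/2 × 2/5 = 2/20 = 1/10.

1/10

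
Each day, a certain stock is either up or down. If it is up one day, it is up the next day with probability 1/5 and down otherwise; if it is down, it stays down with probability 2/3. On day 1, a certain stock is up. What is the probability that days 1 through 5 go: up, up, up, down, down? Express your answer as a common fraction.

8/375

Day 1 is given. For each transition, use the conditional probability from the current state:
P(up | up) = 1/5; P(up | up) = 1/5; P(down | up) = 4/5; P(down | down) = 2/3.
P = 1/5 × 1/5 × 4/5 × 2/3 = 8/375.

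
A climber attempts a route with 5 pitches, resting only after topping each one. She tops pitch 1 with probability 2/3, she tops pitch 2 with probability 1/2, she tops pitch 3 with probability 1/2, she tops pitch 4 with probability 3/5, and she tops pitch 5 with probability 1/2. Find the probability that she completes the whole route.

1/20

Multiplying along the chain,
P = 2/3 × 1/2 × 1/2 × 3/5 × 1/2 = 6/120 = 1/20.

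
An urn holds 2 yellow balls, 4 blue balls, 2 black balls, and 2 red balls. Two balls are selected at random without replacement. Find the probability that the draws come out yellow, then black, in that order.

Multiply the probability of each draw given the previous ones:
P = 2/10 × 2/9 = 4/90 = 2/45.

2/45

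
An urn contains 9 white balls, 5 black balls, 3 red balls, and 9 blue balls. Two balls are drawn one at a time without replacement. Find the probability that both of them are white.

P(all white) = 9/26 × 8/25 = 72/650 = 36/325.

36/325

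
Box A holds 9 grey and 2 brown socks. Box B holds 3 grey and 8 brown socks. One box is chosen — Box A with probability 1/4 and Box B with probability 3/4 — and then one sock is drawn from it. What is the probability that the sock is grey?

From Box A: P(grey) = 9/11.
From Box B: P(grey) = 3/11.
Total probability = (1/4)(9/11) + (3/4)(3/11) = 9/22.

9/22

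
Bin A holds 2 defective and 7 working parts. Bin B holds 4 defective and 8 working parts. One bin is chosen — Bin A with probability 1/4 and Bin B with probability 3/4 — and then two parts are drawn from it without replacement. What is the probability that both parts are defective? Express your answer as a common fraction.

From Bin A: P(both defective) = (2/9)(1/8) = 1/36.
From Bin B: P(both defective) = (4/12)(3/11) = 1/11.
Total probability = (1/4)(1/36) + (3/4)(1/11) = 119/1584.

119/1584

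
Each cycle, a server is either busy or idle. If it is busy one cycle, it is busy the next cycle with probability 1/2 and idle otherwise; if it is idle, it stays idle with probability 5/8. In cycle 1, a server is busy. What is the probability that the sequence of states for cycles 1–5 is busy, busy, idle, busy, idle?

3/64

Cycle 1 is given. For each transition, use the conditional probability from the current state:
P(busy | busy) = 1/2; P(idle | busy) = 1/2; P(busy | idle) = 3/8; P(idle | busy) = 1/2.
P = 1/2 × 1/2 × 3/8 × 1/2 = 3/64.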